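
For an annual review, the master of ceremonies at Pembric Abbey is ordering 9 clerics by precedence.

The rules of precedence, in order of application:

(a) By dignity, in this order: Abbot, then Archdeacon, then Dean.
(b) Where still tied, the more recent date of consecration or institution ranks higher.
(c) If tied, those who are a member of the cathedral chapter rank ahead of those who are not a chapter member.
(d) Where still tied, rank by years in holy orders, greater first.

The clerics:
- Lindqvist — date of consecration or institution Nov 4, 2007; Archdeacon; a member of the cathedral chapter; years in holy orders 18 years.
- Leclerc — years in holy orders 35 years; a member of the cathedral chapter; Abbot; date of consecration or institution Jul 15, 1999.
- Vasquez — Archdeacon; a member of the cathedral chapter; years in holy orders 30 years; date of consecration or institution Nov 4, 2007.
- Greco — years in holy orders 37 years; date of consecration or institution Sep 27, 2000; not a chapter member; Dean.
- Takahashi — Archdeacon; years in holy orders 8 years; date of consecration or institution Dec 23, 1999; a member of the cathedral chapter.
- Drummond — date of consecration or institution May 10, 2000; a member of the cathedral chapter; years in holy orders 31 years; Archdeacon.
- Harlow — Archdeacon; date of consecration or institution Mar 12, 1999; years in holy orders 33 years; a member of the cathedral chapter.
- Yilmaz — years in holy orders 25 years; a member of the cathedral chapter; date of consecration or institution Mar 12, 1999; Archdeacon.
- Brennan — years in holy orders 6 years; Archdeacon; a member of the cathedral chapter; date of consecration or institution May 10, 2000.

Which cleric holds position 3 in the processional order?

By dignity: Leclerc (Abbot); then Vasquez, Lindqvist, Drummond, Brennan, Takahashi, Harlow and Yilmaz (Archdeacon); then Greco (Dean).
Among Vasquez, Lindqvist, Drummond, Brennan, Takahashi, Harlow and Yilmaz, by date of consecration or institution (later first): Vasquez and Lindqvist (Nov 4, 2007) before Drummond and Brennan (May 10, 2000) before Takahashi (Dec 23, 1999) before Harlow and Yilmaz (Mar 12, 1999).
Vasquez and Lindqvist are each a member of the cathedral chapter, so the next rule applies.
Among Vasquez and Lindqvist, by years in holy orders (higher first): Vasquez (30 years) before Lindqvist (18 years).
Drummond and Brennan are each a member of the cathedral chapter, so the next rule applies.
Among Drummond and Brennan, by years in holy orders (higher first): Drummond (31 years) before Brennan (6 years).
Harlow and Yilmaz are each a member of the cathedral chapter, so the next rule applies.
Among Harlow and Yilmaz, by years in holy orders (higher first): Harlow (33 years) before Yilmaz (25 years).
Order: Leclerc, Vasquez, Lindqvist, Drummond, Brennan, Takahashi, Harlow, Yilmaz, Greco.

Lindqvist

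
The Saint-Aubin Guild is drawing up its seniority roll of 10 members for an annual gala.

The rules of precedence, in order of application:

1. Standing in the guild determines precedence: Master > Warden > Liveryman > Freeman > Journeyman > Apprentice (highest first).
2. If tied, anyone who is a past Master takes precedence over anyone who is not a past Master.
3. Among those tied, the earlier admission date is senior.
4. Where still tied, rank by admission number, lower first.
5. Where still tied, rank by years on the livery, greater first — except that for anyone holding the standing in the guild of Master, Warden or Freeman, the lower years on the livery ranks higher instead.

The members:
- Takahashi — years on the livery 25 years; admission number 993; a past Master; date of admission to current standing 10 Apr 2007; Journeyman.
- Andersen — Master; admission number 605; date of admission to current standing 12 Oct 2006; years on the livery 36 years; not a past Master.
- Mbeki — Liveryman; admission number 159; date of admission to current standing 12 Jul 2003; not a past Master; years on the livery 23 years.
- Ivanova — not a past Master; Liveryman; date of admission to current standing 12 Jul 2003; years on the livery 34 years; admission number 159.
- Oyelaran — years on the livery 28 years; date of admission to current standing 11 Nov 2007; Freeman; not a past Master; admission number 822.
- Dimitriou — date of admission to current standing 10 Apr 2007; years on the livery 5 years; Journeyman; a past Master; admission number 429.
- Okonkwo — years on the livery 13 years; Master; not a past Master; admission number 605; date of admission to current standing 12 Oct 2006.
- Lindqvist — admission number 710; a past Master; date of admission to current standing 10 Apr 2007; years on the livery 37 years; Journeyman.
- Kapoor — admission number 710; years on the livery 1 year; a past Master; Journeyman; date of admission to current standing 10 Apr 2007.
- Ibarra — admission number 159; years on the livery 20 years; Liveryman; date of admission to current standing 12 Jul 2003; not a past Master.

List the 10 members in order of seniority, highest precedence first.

Okonkwo, Andersen, Ivanova, Mbeki, Ibarra, Oyelaran, Dimitriou, Lindqvist, Kapoor, Takahashi

By standing in the guild: Okonkwo and Andersen (Master); then Ivanova, Mbeki and Ibarra (Liveryman); then Oyelaran (Freeman); then Dimitriou, Lindqvist, Kapoor and Takahashi (Journeyman).
Okonkwo and Andersen are each not a past Master, so the next rule applies.
Okonkwo and Andersen both have date of admission to current standing 12 Oct 2006, so the next rule applies.
Okonkwo and Andersen both have admission number 605, so the next rule applies.
Among Okonkwo and Andersen, by years on the livery (lower first) (reversed rule for this group): Okonkwo (13 years) before Andersen (36 years).
Ivanova, Mbeki and Ibarra are each not a past Master, so the next rule applies.
Ivanova, Mbeki and Ibarra all have date of admission to current standing 12 Jul 2003, so the next rule applies.
Ivanova, Mbeki and Ibarra all have admission number 159, so the next rule applies.
Among Ivanova, Mbeki and Ibarra, by years on the livery (higher first): Ivanova (34 years) before Mbeki (23 years) before Ibarra (20 years).
Dimitriou, Lindqvist, Kapoor and Takahashi are each a past Master, so the next rule applies.
Dimitriou, Lindqvist, Kapoor and Takahashi all have date of admission to current standing 10 Apr 2007, so the next rule applies.
Among Dimitriou, Lindqvist, Kapoor and Takahashi, by admission number (lower first): Dimitriou (429) before Lindqvist and Kapoor (710) before Takahashi (993).
Among Lindqvist and Kapoor, by years on the livery (higher first): Lindqvist (37 years) before Kapoor (1 year).
Full order: Okonkwo, Andersen, Ivanova, Mbeki, Ibarra, Oyelaran, Dimitriou, Lindqvist, Kapoor, Takahashi.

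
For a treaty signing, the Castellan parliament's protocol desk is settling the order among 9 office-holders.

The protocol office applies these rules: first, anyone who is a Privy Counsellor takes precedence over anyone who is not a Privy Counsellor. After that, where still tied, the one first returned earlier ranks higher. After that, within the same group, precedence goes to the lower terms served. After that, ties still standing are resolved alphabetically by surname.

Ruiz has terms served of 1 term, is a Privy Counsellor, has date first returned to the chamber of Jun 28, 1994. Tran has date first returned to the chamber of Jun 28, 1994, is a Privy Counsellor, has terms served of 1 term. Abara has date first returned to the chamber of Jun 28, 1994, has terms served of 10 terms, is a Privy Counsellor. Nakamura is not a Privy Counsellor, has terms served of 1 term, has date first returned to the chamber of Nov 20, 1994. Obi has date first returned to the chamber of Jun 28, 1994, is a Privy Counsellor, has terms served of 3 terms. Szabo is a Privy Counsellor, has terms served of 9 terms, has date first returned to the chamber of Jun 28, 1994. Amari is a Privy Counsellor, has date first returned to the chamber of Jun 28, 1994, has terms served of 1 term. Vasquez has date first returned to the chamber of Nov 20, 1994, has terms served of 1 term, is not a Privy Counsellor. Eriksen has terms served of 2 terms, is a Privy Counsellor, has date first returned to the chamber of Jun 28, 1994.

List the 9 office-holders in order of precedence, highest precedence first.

Amari, Ruiz, Tran, Eriksen, Obi, Szabo, Abara, Nakamura, Vasquez

By the first rule: Amari, Ruiz, Tran, Eriksen, Obi, Szabo and Abara (each a Privy Counsellor); then Nakamura and Vasquez (both not a Privy Counsellor).
Amari, Ruiz, Tran, Eriksen, Obi, Szabo and Abara all have date first returned to the chamber Jun 28, 1994, so the next rule applies.
Among Amari, Ruiz, Tran, Eriksen, Obi, Szabo and Abara, by terms served (lower first): Amari, Ruiz and Tran (1 term) before Eriksen (2 terms) before Obi (3 terms) before Szabo (9 terms) before Abara (10 terms).
Among Amari, Ruiz and Tran, alphabetically by surname: Amari before Ruiz before Tran.
Nakamura and Vasquez both have date first returned to the chamber Nov 20, 1994, so the next rule applies.
Nakamura and Vasquez both have terms served 1 term, so the next rule applies.
Among Nakamura and Vasquez, alphabetically by surname: Nakamura before Vasquez.
Full order: Amari, Ruiz, Tran, Eriksen, Obi, Szabo, Abara, Nakamura, Vasquez.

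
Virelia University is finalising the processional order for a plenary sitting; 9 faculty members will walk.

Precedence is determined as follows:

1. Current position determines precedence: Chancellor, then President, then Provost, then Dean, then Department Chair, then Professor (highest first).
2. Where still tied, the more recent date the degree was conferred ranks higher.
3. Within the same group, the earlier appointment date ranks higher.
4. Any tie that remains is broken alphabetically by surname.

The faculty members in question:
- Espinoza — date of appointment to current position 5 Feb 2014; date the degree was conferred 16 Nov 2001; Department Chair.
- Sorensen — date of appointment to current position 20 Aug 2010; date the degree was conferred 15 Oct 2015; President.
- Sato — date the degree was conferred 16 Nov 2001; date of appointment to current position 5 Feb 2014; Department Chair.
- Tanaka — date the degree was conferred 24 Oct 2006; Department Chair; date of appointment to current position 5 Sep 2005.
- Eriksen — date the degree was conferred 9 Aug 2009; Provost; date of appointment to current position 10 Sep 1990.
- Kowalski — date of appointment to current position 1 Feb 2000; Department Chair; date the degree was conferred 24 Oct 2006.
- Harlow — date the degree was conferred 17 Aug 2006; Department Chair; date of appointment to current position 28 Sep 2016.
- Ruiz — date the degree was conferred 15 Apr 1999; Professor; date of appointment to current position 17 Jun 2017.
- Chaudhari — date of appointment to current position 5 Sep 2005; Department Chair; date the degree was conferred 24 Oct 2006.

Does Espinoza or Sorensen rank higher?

By current position: Sorensen (President); then Eriksen (Provost); then Kowalski, Chaudhari, Tanaka, Harlow, Espinoza and Sato (Department Chair); then Ruiz (Professor).
Among Kowalski, Chaudhari, Tanaka, Harlow, Espinoza and Sato, by date the degree was conferred (later first): Kowalski, Chaudhari and Tanaka (24 Oct 2006) before Harlow (17 Aug 2006) before Espinoza and Sato (16 Nov 2001).
Among Kowalski, Chaudhari and Tanaka, by date of appointment to current position (earlier first): Kowalski (1 Feb 2000) before Chaudhari and Tanaka (5 Sep 2005).
Among Chaudhari and Tanaka, alphabetically by surname: Chaudhari before Tanaka.
Espinoza and Sato both have date of appointment to current position 5 Feb 2014, so the next rule applies.
Among Espinoza and Sato, alphabetically by surname: Espinoza before Sato.
So Sorensen takes precedence.

Sorensen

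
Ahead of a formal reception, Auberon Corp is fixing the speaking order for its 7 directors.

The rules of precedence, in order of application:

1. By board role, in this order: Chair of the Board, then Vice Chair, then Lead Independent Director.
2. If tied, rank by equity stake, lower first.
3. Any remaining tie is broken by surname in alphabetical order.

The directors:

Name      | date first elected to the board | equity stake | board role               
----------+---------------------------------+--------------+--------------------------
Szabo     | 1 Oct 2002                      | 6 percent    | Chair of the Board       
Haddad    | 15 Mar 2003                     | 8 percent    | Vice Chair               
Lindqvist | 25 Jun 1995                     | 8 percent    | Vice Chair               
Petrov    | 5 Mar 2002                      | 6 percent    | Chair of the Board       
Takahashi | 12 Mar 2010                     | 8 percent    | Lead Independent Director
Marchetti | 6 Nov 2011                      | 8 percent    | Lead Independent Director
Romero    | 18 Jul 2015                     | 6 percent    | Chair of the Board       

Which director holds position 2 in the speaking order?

By board role: Petrov, Romero and Szabo (Chair of the Board); then Haddad and Lindqvist (Vice Chair); then Marchetti and Takahashi (Lead Independent Director).
Petrov, Romero and Szabo all have equity stake 6 percent, so the next rule applies.
Among Petrov, Romero and Szabo, alphabetically by surname: Petrov before Romero before Szabo.
Haddad and Lindqvist both have equity stake 8 percent, so the next rule applies.
Among Haddad and Lindqvist, alphabetically by surname: Haddad before Lindqvist.
Marchetti and Takahashi both have equity stake 8 percent, so the next rule applies.
Among Marchetti and Takahashi, alphabetically by surname: Marchetti before Takahashi.
Order: Petrov, Romero, Szabo, Haddad, Lindqvist, Marchetti, Takahashi.

Romero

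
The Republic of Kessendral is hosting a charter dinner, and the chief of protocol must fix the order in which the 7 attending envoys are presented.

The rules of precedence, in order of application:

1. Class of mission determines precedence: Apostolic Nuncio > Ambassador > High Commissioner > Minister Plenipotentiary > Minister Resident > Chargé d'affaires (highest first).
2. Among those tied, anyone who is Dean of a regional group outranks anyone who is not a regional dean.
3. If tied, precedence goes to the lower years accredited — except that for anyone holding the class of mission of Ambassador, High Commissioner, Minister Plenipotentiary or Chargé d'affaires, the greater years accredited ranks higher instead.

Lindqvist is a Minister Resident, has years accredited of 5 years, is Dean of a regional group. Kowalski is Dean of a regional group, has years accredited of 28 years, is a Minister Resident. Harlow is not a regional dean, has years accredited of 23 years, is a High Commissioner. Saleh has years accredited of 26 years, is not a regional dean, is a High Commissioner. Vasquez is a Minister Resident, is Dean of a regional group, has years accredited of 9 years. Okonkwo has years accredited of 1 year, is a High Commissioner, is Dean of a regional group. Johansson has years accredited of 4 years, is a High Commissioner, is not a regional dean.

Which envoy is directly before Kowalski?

Vasquez

By class of mission: Okonkwo, Saleh, Harlow and Johansson (High Commissioner); then Lindqvist, Vasquez and Kowalski (Minister Resident).
Among Okonkwo, Saleh, Harlow and Johansson, Dean of a regional group before not a regional dean: Okonkwo (Dean of a regional group) before Saleh, Harlow and Johansson (not a regional dean).
Among Saleh, Harlow and Johansson, by years accredited (higher first) (reversed rule for this group): Saleh (26 years) before Harlow (23 years) before Johansson (4 years).
Lindqvist, Vasquez and Kowalski are each Dean of a regional group, so the next rule applies.
Among Lindqvist, Vasquez and Kowalski, by years accredited (lower first): Lindqvist (5 years) before Vasquez (9 years) before Kowalski (28 years).
Order: Okonkwo, Saleh, Harlow, Johansson, Lindqvist, Vasquez, Kowalski.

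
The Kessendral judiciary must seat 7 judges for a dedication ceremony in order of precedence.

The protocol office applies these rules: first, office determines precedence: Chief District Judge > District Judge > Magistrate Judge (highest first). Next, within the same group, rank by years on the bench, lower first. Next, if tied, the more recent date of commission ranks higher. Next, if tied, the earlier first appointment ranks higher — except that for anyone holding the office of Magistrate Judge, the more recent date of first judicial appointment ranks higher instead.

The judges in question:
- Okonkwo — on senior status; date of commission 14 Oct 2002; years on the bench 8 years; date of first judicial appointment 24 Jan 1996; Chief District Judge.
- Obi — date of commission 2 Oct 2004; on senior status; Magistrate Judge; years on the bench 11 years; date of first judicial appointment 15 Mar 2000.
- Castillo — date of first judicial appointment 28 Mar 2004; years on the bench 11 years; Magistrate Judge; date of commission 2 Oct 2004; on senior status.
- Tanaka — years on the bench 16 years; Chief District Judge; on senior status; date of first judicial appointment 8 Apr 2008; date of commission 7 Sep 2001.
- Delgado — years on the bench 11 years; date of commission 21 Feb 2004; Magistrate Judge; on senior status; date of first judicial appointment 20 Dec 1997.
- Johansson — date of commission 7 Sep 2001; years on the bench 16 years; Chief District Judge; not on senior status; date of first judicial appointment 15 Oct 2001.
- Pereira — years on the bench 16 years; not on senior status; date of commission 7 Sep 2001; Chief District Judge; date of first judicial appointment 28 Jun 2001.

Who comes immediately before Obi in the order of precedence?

Castillo

By office: Okonkwo, Pereira, Johansson and Tanaka (Chief District Judge); then Castillo, Obi and Delgado (Magistrate Judge).
Among Okonkwo, Pereira, Johansson and Tanaka, by years on the bench (lower first): Okonkwo (8 years) before Pereira, Johansson and Tanaka (16 years).
Pereira, Johansson and Tanaka all have date of commission 7 Sep 2001, so the next rule applies.
Among Pereira, Johansson and Tanaka, by date of first judicial appointment (earlier first): Pereira (28 Jun 2001) before Johansson (15 Oct 2001) before Tanaka (8 Apr 2008).
Castillo, Obi and Delgado all have years on the bench 11 years, so the next rule applies.
Among Castillo, Obi and Delgado, by date of commission (later first): Castillo and Obi (2 Oct 2004) before Delgado (21 Feb 2004).
Among Castillo and Obi, by date of first judicial appointment (later first) (reversed rule for this group): Castillo (28 Mar 2004) before Obi (15 Mar 2000).
Order: Okonkwo, Pereira, Johansson, Tanaka, Castillo, Obi, Delgado.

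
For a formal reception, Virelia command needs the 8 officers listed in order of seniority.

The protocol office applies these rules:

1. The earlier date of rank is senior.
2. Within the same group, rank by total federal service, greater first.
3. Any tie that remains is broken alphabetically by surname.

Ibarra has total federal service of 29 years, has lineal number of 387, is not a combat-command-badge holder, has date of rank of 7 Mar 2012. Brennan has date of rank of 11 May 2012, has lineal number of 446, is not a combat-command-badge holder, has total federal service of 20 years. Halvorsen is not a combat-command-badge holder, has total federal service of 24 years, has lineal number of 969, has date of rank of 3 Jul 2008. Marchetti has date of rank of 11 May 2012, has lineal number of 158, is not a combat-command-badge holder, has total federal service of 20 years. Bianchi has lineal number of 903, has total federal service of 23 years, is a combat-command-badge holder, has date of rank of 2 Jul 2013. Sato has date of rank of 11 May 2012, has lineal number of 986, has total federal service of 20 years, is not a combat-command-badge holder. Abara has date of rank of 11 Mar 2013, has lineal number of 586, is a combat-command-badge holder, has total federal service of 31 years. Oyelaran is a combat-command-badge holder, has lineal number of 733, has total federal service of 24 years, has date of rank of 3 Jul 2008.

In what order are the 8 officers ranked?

Halvorsen, Oyelaran, Ibarra, Brennan, Marchetti, Sato, Abara, Bianchi

By date of rank (earlier first): Halvorsen and Oyelaran (both 3 Jul 2008); then Ibarra (7 Mar 2012); then Brennan, Marchetti and Sato (each 11 May 2012); then Abara (11 Mar 2013); then Bianchi (2 Jul 2013).
Halvorsen and Oyelaran both have total federal service 24 years, so the next rule applies.
Among Halvorsen and Oyelaran, alphabetically by surname: Halvorsen before Oyelaran.
Brennan, Marchetti and Sato all have total federal service 20 years, so the next rule applies.
Among Brennan, Marchetti and Sato, alphabetically by surname: Brennan before Marchetti before Sato.
Full order: Halvorsen, Oyelaran, Ibarra, Brennan, Marchetti, Sato, Abara, Bianchi.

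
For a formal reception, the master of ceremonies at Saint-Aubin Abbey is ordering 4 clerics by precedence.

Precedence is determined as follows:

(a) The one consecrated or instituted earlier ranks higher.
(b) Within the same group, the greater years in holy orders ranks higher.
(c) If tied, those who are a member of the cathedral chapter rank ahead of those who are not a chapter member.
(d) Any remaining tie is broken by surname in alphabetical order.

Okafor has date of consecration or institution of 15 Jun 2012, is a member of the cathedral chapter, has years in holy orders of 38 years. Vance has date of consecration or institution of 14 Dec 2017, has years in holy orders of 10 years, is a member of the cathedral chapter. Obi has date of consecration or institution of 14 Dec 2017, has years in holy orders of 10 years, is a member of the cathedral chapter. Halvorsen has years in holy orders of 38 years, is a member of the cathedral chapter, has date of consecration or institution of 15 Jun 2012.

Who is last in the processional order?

By date of consecration or institution (earlier first): Halvorsen and Okafor (both 15 Jun 2012); then Obi and Vance (both 14 Dec 2017).
Halvorsen and Okafor both have years in holy orders 38 years, so the next rule applies.
Halvorsen and Okafor are each a member of the cathedral chapter, so the next rule applies.
Among Halvorsen and Okafor, alphabetically by surname: Halvorsen before Okafor.
Obi and Vance both have years in holy orders 10 years, so the next rule applies.
Obi and Vance are each a member of the cathedral chapter, so the next rule applies.
Among Obi and Vance, alphabetically by surname: Obi before Vance.
Order: Halvorsen, Okafor, Obi, Vance.

Vance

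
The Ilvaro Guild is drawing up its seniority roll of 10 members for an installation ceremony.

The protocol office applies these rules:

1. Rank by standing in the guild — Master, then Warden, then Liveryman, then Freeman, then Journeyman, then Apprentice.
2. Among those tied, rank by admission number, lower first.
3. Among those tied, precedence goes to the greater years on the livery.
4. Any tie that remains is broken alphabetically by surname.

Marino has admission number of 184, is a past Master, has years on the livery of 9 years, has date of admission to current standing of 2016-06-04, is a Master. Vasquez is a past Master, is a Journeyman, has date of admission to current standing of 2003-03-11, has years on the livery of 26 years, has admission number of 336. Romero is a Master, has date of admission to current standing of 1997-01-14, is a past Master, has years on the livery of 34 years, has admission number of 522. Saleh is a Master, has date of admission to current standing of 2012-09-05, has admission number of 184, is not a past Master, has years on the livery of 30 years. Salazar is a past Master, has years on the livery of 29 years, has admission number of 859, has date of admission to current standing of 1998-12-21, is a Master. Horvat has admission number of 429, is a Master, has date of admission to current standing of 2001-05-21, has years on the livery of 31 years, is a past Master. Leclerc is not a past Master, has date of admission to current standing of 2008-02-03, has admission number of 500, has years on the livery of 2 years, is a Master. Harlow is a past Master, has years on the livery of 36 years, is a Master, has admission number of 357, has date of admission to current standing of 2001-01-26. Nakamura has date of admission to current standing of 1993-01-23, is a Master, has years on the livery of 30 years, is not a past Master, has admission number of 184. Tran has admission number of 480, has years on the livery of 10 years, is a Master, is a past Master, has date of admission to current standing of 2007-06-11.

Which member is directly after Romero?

By standing in the guild: Nakamura, Saleh, Marino, Harlow, Horvat, Tran, Leclerc, Romero and Salazar (Master); then Vasquez (Journeyman).
Among Nakamura, Saleh, Marino, Harlow, Horvat, Tran, Leclerc, Romero and Salazar, by admission number (lower first): Nakamura, Saleh and Marino (184) before Harlow (357) before Horvat (429) before Tran (480) before Leclerc (500) before Romero (522) before Salazar (859).
Among Nakamura, Saleh and Marino, by years on the livery (higher first): Nakamura and Saleh (30 years) before Marino (9 years).
Among Nakamura and Saleh, alphabetically by surname: Nakamura before Saleh.
Order: Nakamura, Saleh, Marino, Harlow, Horvat, Tran, Leclerc, Romero, Salazar, Vasquez.

Salazar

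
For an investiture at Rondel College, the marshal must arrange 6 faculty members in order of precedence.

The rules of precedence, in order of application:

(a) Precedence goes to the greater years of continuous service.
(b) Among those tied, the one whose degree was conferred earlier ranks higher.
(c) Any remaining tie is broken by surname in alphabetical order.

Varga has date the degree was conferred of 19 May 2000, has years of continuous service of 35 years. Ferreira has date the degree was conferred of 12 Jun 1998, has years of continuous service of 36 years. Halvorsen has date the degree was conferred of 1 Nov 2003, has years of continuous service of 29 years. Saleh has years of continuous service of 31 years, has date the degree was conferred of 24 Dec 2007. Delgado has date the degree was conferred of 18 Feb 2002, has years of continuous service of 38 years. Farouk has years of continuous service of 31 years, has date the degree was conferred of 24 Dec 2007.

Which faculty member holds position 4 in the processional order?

Farouk

By years of continuous service (higher first): Delgado (38 years); then Ferreira (36 years); then Varga (35 years); then Farouk and Saleh (both 31 years); then Halvorsen (29 years).
Farouk and Saleh both have date the degree was conferred 24 Dec 2007, so the next rule applies.
Among Farouk and Saleh, alphabetically by surname: Farouk before Saleh.
Order: Delgado, Ferreira, Varga, Farouk, Saleh, Halvorsen.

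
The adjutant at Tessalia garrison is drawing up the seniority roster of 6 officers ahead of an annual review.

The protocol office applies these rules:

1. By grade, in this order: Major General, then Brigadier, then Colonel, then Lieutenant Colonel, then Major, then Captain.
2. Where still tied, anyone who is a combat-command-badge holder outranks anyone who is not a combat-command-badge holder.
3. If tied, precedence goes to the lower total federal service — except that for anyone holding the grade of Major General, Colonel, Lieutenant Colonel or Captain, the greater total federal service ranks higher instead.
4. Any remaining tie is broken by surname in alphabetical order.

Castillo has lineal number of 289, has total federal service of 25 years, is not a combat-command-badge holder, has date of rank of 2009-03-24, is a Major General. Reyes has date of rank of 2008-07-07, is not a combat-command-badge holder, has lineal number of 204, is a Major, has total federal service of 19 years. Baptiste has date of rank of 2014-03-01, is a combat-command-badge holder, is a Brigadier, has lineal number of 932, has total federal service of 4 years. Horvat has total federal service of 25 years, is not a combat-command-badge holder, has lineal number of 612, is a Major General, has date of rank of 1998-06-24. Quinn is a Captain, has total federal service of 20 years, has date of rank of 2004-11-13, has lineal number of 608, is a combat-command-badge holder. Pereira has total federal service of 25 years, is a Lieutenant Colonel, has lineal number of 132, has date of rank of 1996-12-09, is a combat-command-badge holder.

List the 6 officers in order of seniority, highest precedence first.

By grade: Castillo and Horvat (Major General); then Baptiste (Brigadier); then Pereira (Lieutenant Colonel); then Reyes (Major); then Quinn (Captain).
Castillo and Horvat are each not a combat-command-badge holder, so the next rule applies.
Castillo and Horvat both have total federal service 25 years, so the next rule applies.
Among Castillo and Horvat, alphabetically by surname: Castillo before Horvat.
Full order: Castillo, Horvat, Baptiste, Pereira, Reyes, Quinn.

Castillo, Horvat, Baptiste, Pereira, Reyes, Quinn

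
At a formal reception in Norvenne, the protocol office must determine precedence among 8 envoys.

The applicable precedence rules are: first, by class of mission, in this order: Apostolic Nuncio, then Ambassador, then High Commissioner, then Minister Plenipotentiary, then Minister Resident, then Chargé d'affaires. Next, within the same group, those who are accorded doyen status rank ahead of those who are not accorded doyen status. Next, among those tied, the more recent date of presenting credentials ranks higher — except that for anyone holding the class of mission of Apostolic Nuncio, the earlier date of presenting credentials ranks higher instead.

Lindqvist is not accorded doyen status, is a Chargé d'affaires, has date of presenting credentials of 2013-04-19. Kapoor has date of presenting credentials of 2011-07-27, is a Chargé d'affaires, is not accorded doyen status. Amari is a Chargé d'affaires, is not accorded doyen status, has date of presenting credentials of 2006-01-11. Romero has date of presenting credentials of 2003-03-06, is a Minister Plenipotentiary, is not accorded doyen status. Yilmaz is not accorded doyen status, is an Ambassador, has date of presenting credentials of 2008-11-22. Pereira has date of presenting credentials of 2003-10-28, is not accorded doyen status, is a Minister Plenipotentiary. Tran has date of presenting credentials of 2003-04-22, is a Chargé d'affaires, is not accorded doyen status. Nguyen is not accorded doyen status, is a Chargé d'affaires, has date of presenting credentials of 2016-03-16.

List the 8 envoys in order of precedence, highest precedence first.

By class of mission: Yilmaz (Ambassador); then Pereira and Romero (Minister Plenipotentiary); then Nguyen, Lindqvist, Kapoor, Amari and Tran (Chargé d'affaires).
Pereira and Romero are each not accorded doyen status, so the next rule applies.
Among Pereira and Romero, by date of presenting credentials (later first): Pereira (2003-10-28) before Romero (2003-03-06).
Nguyen, Lindqvist, Kapoor, Amari and Tran are each not accorded doyen status, so the next rule applies.
Among Nguyen, Lindqvist, Kapoor, Amari and Tran, by date of presenting credentials (later first): Nguyen (2016-03-16) before Lindqvist (2013-04-19) before Kapoor (2011-07-27) before Amari (2006-01-11) before Tran (2003-04-22).
Full order: Yilmaz, Pereira, Romero, Nguyen, Lindqvist, Kapoor, Amari, Tran.

Yilmaz, Pereira, Romero, Nguyen, Lindqvist, Kapoor, Amari, Tran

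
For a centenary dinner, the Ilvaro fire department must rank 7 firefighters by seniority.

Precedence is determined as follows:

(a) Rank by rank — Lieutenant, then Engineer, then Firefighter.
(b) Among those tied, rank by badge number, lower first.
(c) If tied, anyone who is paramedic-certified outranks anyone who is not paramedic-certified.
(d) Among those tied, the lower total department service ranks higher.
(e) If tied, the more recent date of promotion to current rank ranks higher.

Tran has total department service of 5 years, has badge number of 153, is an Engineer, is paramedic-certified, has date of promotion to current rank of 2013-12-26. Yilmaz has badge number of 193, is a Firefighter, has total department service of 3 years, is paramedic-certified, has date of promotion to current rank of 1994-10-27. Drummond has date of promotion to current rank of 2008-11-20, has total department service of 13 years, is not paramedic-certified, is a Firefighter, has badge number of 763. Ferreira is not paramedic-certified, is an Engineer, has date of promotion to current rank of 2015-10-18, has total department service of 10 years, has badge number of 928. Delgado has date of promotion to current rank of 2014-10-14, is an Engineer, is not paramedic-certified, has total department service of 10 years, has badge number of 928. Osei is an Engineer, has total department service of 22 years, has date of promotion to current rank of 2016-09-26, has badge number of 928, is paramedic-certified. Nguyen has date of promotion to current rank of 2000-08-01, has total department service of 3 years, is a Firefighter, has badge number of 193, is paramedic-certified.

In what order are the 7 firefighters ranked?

By rank: Tran, Osei, Ferreira and Delgado (Engineer); then Nguyen, Yilmaz and Drummond (Firefighter).
Among Tran, Osei, Ferreira and Delgado, by badge number (lower first): Tran (153) before Osei, Ferreira and Delgado (928).
Among Osei, Ferreira and Delgado, paramedic-certified before not paramedic-certified: Osei (paramedic-certified) before Ferreira and Delgado (not paramedic-certified).
Ferreira and Delgado both have total department service 10 years, so the next rule applies.
Among Ferreira and Delgado, by date of promotion to current rank (later first): Ferreira (2015-10-18) before Delgado (2014-10-14).
Among Nguyen, Yilmaz and Drummond, by badge number (lower first): Nguyen and Yilmaz (193) before Drummond (763).
Nguyen and Yilmaz are each paramedic-certified, so the next rule applies.
Nguyen and Yilmaz both have total department service 3 years, so the next rule applies.
Among Nguyen and Yilmaz, by date of promotion to current rank (later first): Nguyen (2000-08-01) before Yilmaz (1994-10-27).
Full order: Tran, Osei, Ferreira, Delgado, Nguyen, Yilmaz, Drummond.

Tran, Osei, Ferreira, Delgado, Nguyen, Yilmaz, Drummond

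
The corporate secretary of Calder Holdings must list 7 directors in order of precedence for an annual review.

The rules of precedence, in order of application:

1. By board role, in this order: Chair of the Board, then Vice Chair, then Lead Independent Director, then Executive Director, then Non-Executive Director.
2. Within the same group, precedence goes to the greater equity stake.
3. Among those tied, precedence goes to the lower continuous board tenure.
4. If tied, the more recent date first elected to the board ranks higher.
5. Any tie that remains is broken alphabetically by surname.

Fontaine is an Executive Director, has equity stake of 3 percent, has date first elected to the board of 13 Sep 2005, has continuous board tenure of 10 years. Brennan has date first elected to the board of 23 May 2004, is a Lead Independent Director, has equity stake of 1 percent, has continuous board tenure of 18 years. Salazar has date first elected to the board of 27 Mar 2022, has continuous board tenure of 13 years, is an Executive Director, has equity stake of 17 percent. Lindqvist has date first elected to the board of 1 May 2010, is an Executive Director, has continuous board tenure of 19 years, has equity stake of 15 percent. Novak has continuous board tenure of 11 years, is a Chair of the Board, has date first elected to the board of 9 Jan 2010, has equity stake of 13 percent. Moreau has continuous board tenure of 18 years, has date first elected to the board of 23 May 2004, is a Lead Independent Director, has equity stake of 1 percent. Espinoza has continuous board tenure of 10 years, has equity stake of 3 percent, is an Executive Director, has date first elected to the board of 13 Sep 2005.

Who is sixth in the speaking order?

Espinoza

By board role: Novak (Chair of the Board); then Brennan and Moreau (Lead Independent Director); then Salazar, Lindqvist, Espinoza and Fontaine (Executive Director).
Brennan and Moreau both have equity stake 1 percent, so the next rule applies.
Brennan and Moreau both have continuous board tenure 18 years, so the next rule applies.
Brennan and Moreau both have date first elected to the board 23 May 2004, so the next rule applies.
Among Brennan and Moreau, alphabetically by surname: Brennan before Moreau.
Among Salazar, Lindqvist, Espinoza and Fontaine, by equity stake (higher first): Salazar (17 percent) before Lindqvist (15 percent) before Espinoza and Fontaine (3 percent).
Espinoza and Fontaine both have continuous board tenure 10 years, so the next rule applies.
Espinoza and Fontaine both have date first elected to the board 13 Sep 2005, so the next rule applies.
Among Espinoza and Fontaine, alphabetically by surname: Espinoza before Fontaine.
Order: Novak, Brennan, Moreau, Salazar, Lindqvist, Espinoza, Fontaine.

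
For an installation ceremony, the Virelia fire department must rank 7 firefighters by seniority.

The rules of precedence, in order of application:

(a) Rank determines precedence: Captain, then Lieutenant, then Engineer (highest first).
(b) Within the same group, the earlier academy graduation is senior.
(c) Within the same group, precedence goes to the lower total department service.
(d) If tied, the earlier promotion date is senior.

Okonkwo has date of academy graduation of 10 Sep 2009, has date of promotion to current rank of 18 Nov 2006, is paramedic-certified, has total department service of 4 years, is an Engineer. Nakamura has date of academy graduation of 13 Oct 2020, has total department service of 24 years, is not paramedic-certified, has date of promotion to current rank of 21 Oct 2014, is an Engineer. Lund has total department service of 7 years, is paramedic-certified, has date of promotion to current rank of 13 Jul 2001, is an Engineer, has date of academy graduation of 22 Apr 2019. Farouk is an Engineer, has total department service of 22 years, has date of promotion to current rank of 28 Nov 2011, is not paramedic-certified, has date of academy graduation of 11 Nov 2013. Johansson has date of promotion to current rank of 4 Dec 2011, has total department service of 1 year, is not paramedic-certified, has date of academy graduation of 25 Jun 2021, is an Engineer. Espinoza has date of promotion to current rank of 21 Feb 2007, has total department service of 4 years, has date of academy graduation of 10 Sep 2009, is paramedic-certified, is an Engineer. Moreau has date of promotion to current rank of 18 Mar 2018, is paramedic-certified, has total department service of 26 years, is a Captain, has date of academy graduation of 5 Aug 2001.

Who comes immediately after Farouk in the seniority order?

By rank: Moreau (Captain); then Okonkwo, Espinoza, Farouk, Lund, Nakamura and Johansson (Engineer).
Among Okonkwo, Espinoza, Farouk, Lund, Nakamura and Johansson, by date of academy graduation (earlier first): Okonkwo and Espinoza (10 Sep 2009) before Farouk (11 Nov 2013) before Lund (22 Apr 2019) before Nakamura (13 Oct 2020) before Johansson (25 Jun 2021).
Okonkwo and Espinoza both have total department service 4 years, so the next rule applies.
Among Okonkwo and Espinoza, by date of promotion to current rank (earlier first): Okonkwo (18 Nov 2006) before Espinoza (21 Feb 2007).
Order: Moreau, Okonkwo, Espinoza, Farouk, Lund, Nakamura, Johansson.

Lund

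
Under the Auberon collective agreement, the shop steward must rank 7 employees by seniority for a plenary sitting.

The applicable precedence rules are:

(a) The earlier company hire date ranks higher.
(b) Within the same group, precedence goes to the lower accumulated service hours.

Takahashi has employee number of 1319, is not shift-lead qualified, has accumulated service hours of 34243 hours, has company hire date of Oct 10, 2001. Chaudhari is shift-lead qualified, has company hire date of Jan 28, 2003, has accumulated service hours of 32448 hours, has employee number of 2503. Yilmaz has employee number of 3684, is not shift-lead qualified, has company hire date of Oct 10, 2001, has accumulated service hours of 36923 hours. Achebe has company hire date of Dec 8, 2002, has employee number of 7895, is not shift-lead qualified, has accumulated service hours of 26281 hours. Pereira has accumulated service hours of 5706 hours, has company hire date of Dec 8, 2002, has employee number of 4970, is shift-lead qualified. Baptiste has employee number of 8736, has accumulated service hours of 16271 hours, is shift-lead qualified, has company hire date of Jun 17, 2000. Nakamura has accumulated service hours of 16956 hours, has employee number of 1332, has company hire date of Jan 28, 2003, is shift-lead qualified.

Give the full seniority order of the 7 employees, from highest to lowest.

By company hire date (earlier first): Baptiste (Jun 17, 2000); then Takahashi and Yilmaz (both Oct 10, 2001); then Pereira and Achebe (both Dec 8, 2002); then Nakamura and Chaudhari (both Jan 28, 2003).
Among Takahashi and Yilmaz, by accumulated service hours (lower first): Takahashi (34243 hours) before Yilmaz (36923 hours).
Among Pereira and Achebe, by accumulated service hours (lower first): Pereira (5706 hours) before Achebe (26281 hours).
Among Nakamura and Chaudhari, by accumulated service hours (lower first): Nakamura (16956 hours) before Chaudhari (32448 hours).
Full order: Baptiste, Takahashi, Yilmaz, Pereira, Achebe, Nakamura, Chaudhari.

Baptiste, Takahashi, Yilmaz, Pereira, Achebe, Nakamura, Chaudhari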